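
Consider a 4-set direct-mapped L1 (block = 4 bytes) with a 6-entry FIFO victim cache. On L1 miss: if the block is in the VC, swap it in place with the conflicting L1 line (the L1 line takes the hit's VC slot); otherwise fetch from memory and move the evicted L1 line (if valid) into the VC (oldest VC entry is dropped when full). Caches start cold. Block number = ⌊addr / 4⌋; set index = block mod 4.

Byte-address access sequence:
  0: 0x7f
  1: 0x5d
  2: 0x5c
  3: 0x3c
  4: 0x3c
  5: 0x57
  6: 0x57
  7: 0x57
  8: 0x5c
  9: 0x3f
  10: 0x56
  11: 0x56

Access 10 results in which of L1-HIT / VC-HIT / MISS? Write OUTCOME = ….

  [0] addr=0x7f blk=31 s=3: MISS | VC []
  [1] addr=0x5d blk=23 s=3: MISS | VC [31]
  [2] addr=0x5c blk=23 s=3: L1-HIT | VC [31]
  [3] addr=0x3c blk=15 s=3: MISS | VC [31, 23]
  [4] addr=0x3c blk=15 s=3: L1-HIT | VC [31, 23]
  [5] addr=0x57 blk=21 s=1: MISS | VC [31, 23]
  [6] addr=0x57 blk=21 s=1: L1-HIT | VC [31, 23]
  [7] addr=0x57 blk=21 s=1: L1-HIT | VC [31, 23]
  [8] addr=0x5c blk=23 s=3: VC-HIT | VC [31, 15]
  [9] addr=0x3f blk=15 s=3: VC-HIT | VC [31, 23]
  [10] addr=0x56 blk=21 s=1: L1-HIT | VC [31, 23]
  [11] addr=0x56 blk=21 s=1: L1-HIT | VC [31, 23]

OUTCOME = L1-HIT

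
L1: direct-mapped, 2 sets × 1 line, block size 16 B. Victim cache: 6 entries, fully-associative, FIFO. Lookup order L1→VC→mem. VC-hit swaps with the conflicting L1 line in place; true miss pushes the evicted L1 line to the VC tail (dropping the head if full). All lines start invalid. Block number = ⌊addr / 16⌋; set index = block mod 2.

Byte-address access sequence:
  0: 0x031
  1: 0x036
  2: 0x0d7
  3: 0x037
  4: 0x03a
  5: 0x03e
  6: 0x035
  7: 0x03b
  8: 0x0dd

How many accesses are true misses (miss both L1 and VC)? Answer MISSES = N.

MISSES = 2

  [0] addr=0x31 blk=3 s=1: MISS | VC []
  [1] addr=0x36 blk=3 s=1: L1-HIT | VC []
  [2] addr=0xd7 blk=13 s=1: MISS | VC [3]
  [3] addr=0x37 blk=3 s=1: VC-HIT | VC [13]
  [4] addr=0x3a blk=3 s=1: L1-HIT | VC [13]
  [5] addr=0x3e blk=3 s=1: L1-HIT | VC [13]
  [6] addr=0x35 blk=3 s=1: L1-HIT | VC [13]
  [7] addr=0x3b blk=3 s=1: L1-HIT | VC [13]
  [8] addr=0xdd blk=13 s=1: VC-HIT | VC [3]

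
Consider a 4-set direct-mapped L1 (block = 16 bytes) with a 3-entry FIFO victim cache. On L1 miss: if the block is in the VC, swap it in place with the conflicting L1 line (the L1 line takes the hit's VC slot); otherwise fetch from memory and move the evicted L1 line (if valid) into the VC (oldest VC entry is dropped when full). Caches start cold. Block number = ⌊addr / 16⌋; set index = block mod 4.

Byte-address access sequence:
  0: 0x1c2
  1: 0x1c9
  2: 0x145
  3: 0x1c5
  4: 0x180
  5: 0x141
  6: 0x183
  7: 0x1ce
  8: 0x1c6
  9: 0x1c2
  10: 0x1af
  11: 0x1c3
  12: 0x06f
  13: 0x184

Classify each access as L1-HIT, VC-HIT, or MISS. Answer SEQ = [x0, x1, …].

0: 0x1c2 (blk 28, set 0) → MISS  vc=[]
1: 0x1c9 (blk 28, set 0) → L1-HIT  vc=[]
2: 0x145 (blk 20, set 0) → MISS  vc=[28]
3: 0x1c5 (blk 28, set 0) → VC-HIT  vc=[20]
4: 0x180 (blk 24, set 0) → MISS  vc=[20, 28]
5: 0x141 (blk 20, set 0) → VC-HIT  vc=[24, 28]
6: 0x183 (blk 24, set 0) → VC-HIT  vc=[20, 28]
7: 0x1ce (blk 28, set 0) → VC-HIT  vc=[20, 24]
8: 0x1c6 (blk 28, set 0) → L1-HIT  vc=[20, 24]
9: 0x1c2 (blk 28, set 0) → L1-HIT  vc=[20, 24]
10: 0x1af (blk 26, set 2) → MISS  vc=[20, 24]
11: 0x1c3 (blk 28, set 0) → L1-HIT  vc=[20, 24]
12: 0x6f (blk 6, set 2) → MISS  vc=[20, 24, 26]
13: 0x184 (blk 24, set 0) → VC-HIT  vc=[20, 28, 26]

SEQ = [MISS, L1-HIT, MISS, VC-HIT, MISS, VC-HIT, VC-HIT, VC-HIT, L1-HIT, L1-HIT, MISS, L1-HIT, MISS, VC-HIT]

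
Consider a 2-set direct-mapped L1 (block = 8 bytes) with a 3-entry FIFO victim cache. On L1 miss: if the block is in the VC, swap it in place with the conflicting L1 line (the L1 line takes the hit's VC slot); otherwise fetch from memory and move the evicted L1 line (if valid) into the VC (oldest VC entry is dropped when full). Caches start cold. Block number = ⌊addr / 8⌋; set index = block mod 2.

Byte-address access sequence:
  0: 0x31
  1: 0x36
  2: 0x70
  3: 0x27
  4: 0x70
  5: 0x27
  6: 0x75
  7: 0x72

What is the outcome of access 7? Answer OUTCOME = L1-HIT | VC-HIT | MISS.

  [0] addr=0x31 blk=6 s=0: MISS | VC []
  [1] addr=0x36 blk=6 s=0: L1-HIT | VC []
  [2] addr=0x70 blk=14 s=0: MISS | VC [6]
  [3] addr=0x27 blk=4 s=0: MISS | VC [6, 14]
  [4] addr=0x70 blk=14 s=0: VC-HIT | VC [6, 4]
  [5] addr=0x27 blk=4 s=0: VC-HIT | VC [6, 14]
  [6] addr=0x75 blk=14 s=0: VC-HIT | VC [6, 4]
  [7] addr=0x72 blk=14 s=0: L1-HIT | VC [6, 4]

OUTCOME = L1-HIT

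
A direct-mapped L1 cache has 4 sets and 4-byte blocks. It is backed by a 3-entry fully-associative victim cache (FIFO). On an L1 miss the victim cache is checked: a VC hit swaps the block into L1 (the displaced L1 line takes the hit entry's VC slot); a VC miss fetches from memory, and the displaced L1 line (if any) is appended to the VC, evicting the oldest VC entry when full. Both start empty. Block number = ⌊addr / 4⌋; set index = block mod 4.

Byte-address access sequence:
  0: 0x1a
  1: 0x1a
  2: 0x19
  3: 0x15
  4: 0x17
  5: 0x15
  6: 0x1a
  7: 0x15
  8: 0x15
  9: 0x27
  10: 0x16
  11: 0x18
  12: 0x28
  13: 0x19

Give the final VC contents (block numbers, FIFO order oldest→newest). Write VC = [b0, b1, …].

VC = [9, 10]

#0 0x1a→b6/s2 MISS; vc=[]
#1 0x1a→b6/s2 L1-HIT; vc=[]
#2 0x19→b6/s2 L1-HIT; vc=[]
#3 0x15→b5/s1 MISS; vc=[]
#4 0x17→b5/s1 L1-HIT; vc=[]
#5 0x15→b5/s1 L1-HIT; vc=[]
#6 0x1a→b6/s2 L1-HIT; vc=[]
#7 0x15→b5/s1 L1-HIT; vc=[]
#8 0x15→b5/s1 L1-HIT; vc=[]
#9 0x27→b9/s1 MISS; vc=[5]
#10 0x16→b5/s1 VC-HIT; vc=[9]
#11 0x18→b6/s2 L1-HIT; vc=[9]
#12 0x28→b10/s2 MISS; vc=[9,6]
#13 0x19→b6/s2 VC-HIT; vc=[9,10]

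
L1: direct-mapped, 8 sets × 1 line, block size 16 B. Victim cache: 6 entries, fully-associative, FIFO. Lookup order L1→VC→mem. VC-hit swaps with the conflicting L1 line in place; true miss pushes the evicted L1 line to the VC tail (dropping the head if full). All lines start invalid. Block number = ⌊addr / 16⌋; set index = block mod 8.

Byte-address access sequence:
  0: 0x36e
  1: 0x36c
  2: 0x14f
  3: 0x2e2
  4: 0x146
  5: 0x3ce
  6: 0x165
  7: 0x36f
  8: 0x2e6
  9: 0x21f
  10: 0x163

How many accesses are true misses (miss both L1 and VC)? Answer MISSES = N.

MISSES = 6

0: 0x36e (blk 54, set 6) → MISS  vc=[]
1: 0x36c (blk 54, set 6) → L1-HIT  vc=[]
2: 0x14f (blk 20, set 4) → MISS  vc=[]
3: 0x2e2 (blk 46, set 6) → MISS  vc=[54]
4: 0x146 (blk 20, set 4) → L1-HIT  vc=[54]
5: 0x3ce (blk 60, set 4) → MISS  vc=[54, 20]
6: 0x165 (blk 22, set 6) → MISS  vc=[54, 20, 46]
7: 0x36f (blk 54, set 6) → VC-HIT  vc=[22, 20, 46]
8: 0x2e6 (blk 46, set 6) → VC-HIT  vc=[22, 20, 54]
9: 0x21f (blk 33, set 1) → MISS  vc=[22, 20, 54]
10: 0x163 (blk 22, set 6) → VC-HIT  vc=[46, 20, 54]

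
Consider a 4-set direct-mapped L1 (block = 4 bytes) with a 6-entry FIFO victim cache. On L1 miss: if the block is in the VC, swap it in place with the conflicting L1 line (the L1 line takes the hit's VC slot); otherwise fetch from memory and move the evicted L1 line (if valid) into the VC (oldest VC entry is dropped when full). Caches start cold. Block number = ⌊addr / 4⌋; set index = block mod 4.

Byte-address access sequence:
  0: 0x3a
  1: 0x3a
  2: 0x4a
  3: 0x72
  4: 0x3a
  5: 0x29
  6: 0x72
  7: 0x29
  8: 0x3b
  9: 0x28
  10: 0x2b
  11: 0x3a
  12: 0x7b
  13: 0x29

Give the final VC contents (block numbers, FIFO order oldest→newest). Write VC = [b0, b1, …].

0: 0x3a (blk 14, set 2) → MISS  vc=[]
1: 0x3a (blk 14, set 2) → L1-HIT  vc=[]
2: 0x4a (blk 18, set 2) → MISS  vc=[14]
3: 0x72 (blk 28, set 0) → MISS  vc=[14]
4: 0x3a (blk 14, set 2) → VC-HIT  vc=[18]
5: 0x29 (blk 10, set 2) → MISS  vc=[18, 14]
6: 0x72 (blk 28, set 0) → L1-HIT  vc=[18, 14]
7: 0x29 (blk 10, set 2) → L1-HIT  vc=[18, 14]
8: 0x3b (blk 14, set 2) → VC-HIT  vc=[18, 10]
9: 0x28 (blk 10, set 2) → VC-HIT  vc=[18, 14]
10: 0x2b (blk 10, set 2) → L1-HIT  vc=[18, 14]
11: 0x3a (blk 14, set 2) → VC-HIT  vc=[18, 10]
12: 0x7b (blk 30, set 2) → MISS  vc=[18, 10, 14]
13: 0x29 (blk 10, set 2) → VC-HIT  vc=[18, 30, 14]

VC = [18, 30, 14]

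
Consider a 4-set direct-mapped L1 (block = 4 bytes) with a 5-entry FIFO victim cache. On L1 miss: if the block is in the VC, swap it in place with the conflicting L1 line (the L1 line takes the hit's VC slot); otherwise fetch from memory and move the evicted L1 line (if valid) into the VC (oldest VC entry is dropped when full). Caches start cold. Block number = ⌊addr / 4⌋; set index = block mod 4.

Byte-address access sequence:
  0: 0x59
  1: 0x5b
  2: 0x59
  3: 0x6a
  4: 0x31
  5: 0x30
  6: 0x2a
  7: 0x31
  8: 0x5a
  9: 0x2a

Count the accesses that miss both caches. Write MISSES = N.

MISSES = 4

  [0] addr=0x59 blk=22 s=2: MISS | VC []
  [1] addr=0x5b blk=22 s=2: L1-HIT | VC []
  [2] addr=0x59 blk=22 s=2: L1-HIT | VC []
  [3] addr=0x6a blk=26 s=2: MISS | VC [22]
  [4] addr=0x31 blk=12 s=0: MISS | VC [22]
  [5] addr=0x30 blk=12 s=0: L1-HIT | VC [22]
  [6] addr=0x2a blk=10 s=2: MISS | VC [22, 26]
  [7] addr=0x31 blk=12 s=0: L1-HIT | VC [22, 26]
  [8] addr=0x5a blk=22 s=2: VC-HIT | VC [10, 26]
  [9] addr=0x2a blk=10 s=2: VC-HIT | VC [22, 26]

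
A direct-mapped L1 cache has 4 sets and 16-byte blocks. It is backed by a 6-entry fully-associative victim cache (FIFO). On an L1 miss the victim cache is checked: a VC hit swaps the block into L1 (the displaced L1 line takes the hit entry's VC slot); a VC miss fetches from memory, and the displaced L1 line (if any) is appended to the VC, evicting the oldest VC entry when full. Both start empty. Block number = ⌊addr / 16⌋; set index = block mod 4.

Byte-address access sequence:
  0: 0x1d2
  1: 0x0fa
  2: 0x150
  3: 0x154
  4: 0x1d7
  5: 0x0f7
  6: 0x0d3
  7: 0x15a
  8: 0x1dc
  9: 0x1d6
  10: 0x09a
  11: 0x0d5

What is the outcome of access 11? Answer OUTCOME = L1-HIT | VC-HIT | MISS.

#0 0x1d2→b29/s1 MISS; vc=[]
#1 0xfa→b15/s3 MISS; vc=[]
#2 0x150→b21/s1 MISS; vc=[29]
#3 0x154→b21/s1 L1-HIT; vc=[29]
#4 0x1d7→b29/s1 VC-HIT; vc=[21]
#5 0xf7→b15/s3 L1-HIT; vc=[21]
#6 0xd3→b13/s1 MISS; vc=[21,29]
#7 0x15a→b21/s1 VC-HIT; vc=[13,29]
#8 0x1dc→b29/s1 VC-HIT; vc=[13,21]
#9 0x1d6→b29/s1 L1-HIT; vc=[13,21]
#10 0x9a→b9/s1 MISS; vc=[13,21,29]
#11 0xd5→b13/s1 VC-HIT; vc=[9,21,29]

OUTCOME = VC-HIT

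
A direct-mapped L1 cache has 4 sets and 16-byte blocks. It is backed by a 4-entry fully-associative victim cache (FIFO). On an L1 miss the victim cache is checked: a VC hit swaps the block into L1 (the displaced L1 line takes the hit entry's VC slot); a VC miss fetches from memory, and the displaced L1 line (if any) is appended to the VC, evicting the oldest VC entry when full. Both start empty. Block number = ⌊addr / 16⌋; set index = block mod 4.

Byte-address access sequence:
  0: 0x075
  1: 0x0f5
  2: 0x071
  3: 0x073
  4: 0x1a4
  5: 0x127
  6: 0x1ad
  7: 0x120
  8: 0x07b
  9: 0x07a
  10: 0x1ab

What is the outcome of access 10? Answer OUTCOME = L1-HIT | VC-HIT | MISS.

  [0] addr=0x75 blk=7 s=3: MISS | VC []
  [1] addr=0xf5 blk=15 s=3: MISS | VC [7]
  [2] addr=0x71 blk=7 s=3: VC-HIT | VC [15]
  [3] addr=0x73 blk=7 s=3: L1-HIT | VC [15]
  [4] addr=0x1a4 blk=26 s=2: MISS | VC [15]
  [5] addr=0x127 blk=18 s=2: MISS | VC [15, 26]
  [6] addr=0x1ad blk=26 s=2: VC-HIT | VC [15, 18]
  [7] addr=0x120 blk=18 s=2: VC-HIT | VC [15, 26]
  [8] addr=0x7b blk=7 s=3: L1-HIT | VC [15, 26]
  [9] addr=0x7a blk=7 s=3: L1-HIT | VC [15, 26]
  [10] addr=0x1ab blk=26 s=2: VC-HIT | VC [15, 18]

OUTCOME = VC-HIT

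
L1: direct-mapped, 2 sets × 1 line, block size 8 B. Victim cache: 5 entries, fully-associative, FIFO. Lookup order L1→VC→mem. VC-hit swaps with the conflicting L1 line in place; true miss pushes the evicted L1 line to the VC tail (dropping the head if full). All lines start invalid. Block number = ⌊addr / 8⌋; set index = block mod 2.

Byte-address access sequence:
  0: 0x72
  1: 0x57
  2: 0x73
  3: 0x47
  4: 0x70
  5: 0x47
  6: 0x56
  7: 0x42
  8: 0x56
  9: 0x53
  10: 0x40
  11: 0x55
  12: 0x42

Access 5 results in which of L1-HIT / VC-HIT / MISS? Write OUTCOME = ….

OUTCOME = VC-HIT

#0 0x72→b14/s0 MISS; vc=[]
#1 0x57→b10/s0 MISS; vc=[14]
#2 0x73→b14/s0 VC-HIT; vc=[10]
#3 0x47→b8/s0 MISS; vc=[10,14]
#4 0x70→b14/s0 VC-HIT; vc=[10,8]
#5 0x47→b8/s0 VC-HIT; vc=[10,14]
#6 0x56→b10/s0 VC-HIT; vc=[8,14]
#7 0x42→b8/s0 VC-HIT; vc=[10,14]
#8 0x56→b10/s0 VC-HIT; vc=[8,14]
#9 0x53→b10/s0 L1-HIT; vc=[8,14]
#10 0x40→b8/s0 VC-HIT; vc=[10,14]
#11 0x55→b10/s0 VC-HIT; vc=[8,14]
#12 0x42→b8/s0 VC-HIT; vc=[10,14]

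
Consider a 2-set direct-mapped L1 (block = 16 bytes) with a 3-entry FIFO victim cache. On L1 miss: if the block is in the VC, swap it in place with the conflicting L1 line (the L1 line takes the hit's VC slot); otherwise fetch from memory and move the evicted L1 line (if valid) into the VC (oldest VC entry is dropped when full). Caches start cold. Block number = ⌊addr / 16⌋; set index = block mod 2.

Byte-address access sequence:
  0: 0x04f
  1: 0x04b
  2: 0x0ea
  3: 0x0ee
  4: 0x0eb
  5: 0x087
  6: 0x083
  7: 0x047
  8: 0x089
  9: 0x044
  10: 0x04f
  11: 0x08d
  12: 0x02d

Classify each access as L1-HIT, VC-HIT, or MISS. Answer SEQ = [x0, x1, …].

SEQ = [MISS, L1-HIT, MISS, L1-HIT, L1-HIT, MISS, L1-HIT, VC-HIT, VC-HIT, VC-HIT, L1-HIT, VC-HIT, MISS]

0: 0x4f (blk 4, set 0) → MISS  vc=[]
1: 0x4b (blk 4, set 0) → L1-HIT  vc=[]
2: 0xea (blk 14, set 0) → MISS  vc=[4]
3: 0xee (blk 14, set 0) → L1-HIT  vc=[4]
4: 0xeb (blk 14, set 0) → L1-HIT  vc=[4]
5: 0x87 (blk 8, set 0) → MISS  vc=[4, 14]
6: 0x83 (blk 8, set 0) → L1-HIT  vc=[4, 14]
7: 0x47 (blk 4, set 0) → VC-HIT  vc=[8, 14]
8: 0x89 (blk 8, set 0) → VC-HIT  vc=[4, 14]
9: 0x44 (blk 4, set 0) → VC-HIT  vc=[8, 14]
10: 0x4f (blk 4, set 0) → L1-HIT  vc=[8, 14]
11: 0x8d (blk 8, set 0) → VC-HIT  vc=[4, 14]
12: 0x2d (blk 2, set 0) → MISS  vc=[4, 14, 8]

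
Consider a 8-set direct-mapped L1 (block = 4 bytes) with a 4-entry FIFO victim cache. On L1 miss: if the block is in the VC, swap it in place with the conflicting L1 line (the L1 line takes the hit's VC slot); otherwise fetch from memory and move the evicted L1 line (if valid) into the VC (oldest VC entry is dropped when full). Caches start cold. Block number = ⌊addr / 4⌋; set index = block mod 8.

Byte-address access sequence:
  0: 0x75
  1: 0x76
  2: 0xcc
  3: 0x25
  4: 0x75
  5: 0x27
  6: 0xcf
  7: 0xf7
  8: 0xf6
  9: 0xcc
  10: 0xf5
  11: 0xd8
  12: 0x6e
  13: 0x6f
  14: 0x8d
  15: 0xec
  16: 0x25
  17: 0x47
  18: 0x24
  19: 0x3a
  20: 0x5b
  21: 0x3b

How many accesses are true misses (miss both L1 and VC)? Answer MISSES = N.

#0 0x75→b29/s5 MISS; vc=[]
#1 0x76→b29/s5 L1-HIT; vc=[]
#2 0xcc→b51/s3 MISS; vc=[]
#3 0x25→b9/s1 MISS; vc=[]
#4 0x75→b29/s5 L1-HIT; vc=[]
#5 0x27→b9/s1 L1-HIT; vc=[]
#6 0xcf→b51/s3 L1-HIT; vc=[]
#7 0xf7→b61/s5 MISS; vc=[29]
#8 0xf6→b61/s5 L1-HIT; vc=[29]
#9 0xcc→b51/s3 L1-HIT; vc=[29]
#10 0xf5→b61/s5 L1-HIT; vc=[29]
#11 0xd8→b54/s6 MISS; vc=[29]
#12 0x6e→b27/s3 MISS; vc=[29,51]
#13 0x6f→b27/s3 L1-HIT; vc=[29,51]
#14 0x8d→b35/s3 MISS; vc=[29,51,27]
#15 0xec→b59/s3 MISS; vc=[29,51,27,35]
#16 0x25→b9/s1 L1-HIT; vc=[29,51,27,35]
#17 0x47→b17/s1 MISS; vc=[51,27,35,9]
#18 0x24→b9/s1 VC-HIT; vc=[51,27,35,17]
#19 0x3a→b14/s6 MISS; vc=[27,35,17,54]
#20 0x5b→b22/s6 MISS; vc=[35,17,54,14]
#21 0x3b→b14/s6 VC-HIT; vc=[35,17,54,22]

MISSES = 11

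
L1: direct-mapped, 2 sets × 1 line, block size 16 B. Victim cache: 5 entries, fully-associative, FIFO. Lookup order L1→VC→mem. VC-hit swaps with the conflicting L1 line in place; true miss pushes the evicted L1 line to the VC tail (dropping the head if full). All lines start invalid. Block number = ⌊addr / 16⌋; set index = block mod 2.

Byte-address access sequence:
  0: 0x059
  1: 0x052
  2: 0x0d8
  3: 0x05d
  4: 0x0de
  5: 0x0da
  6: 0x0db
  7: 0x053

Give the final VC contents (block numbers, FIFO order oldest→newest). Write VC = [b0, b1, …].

VC = [13]

0: 0x59 (blk 5, set 1) → MISS  vc=[]
1: 0x52 (blk 5, set 1) → L1-HIT  vc=[]
2: 0xd8 (blk 13, set 1) → MISS  vc=[5]
3: 0x5d (blk 5, set 1) → VC-HIT  vc=[13]
4: 0xde (blk 13, set 1) → VC-HIT  vc=[5]
5: 0xda (blk 13, set 1) → L1-HIT  vc=[5]
6: 0xdb (blk 13, set 1) → L1-HIT  vc=[5]
7: 0x53 (blk 5, set 1) → VC-HIT  vc=[13]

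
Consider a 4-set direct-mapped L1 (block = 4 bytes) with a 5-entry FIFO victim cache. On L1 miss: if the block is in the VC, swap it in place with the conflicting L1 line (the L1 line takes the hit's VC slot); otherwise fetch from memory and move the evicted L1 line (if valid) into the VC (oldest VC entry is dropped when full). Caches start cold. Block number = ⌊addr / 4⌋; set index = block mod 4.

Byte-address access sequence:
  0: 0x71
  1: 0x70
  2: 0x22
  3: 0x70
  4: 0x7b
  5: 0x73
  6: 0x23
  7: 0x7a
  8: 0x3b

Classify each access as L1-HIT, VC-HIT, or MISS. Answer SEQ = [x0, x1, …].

SEQ = [MISS, L1-HIT, MISS, VC-HIT, MISS, L1-HIT, VC-HIT, L1-HIT, MISS]

0: 0x71 (blk 28, set 0) → MISS  vc=[]
1: 0x70 (blk 28, set 0) → L1-HIT  vc=[]
2: 0x22 (blk 8, set 0) → MISS  vc=[28]
3: 0x70 (blk 28, set 0) → VC-HIT  vc=[8]
4: 0x7b (blk 30, set 2) → MISS  vc=[8]
5: 0x73 (blk 28, set 0) → L1-HIT  vc=[8]
6: 0x23 (blk 8, set 0) → VC-HIT  vc=[28]
7: 0x7a (blk 30, set 2) → L1-HIT  vc=[28]
8: 0x3b (blk 14, set 2) → MISS  vc=[28, 30]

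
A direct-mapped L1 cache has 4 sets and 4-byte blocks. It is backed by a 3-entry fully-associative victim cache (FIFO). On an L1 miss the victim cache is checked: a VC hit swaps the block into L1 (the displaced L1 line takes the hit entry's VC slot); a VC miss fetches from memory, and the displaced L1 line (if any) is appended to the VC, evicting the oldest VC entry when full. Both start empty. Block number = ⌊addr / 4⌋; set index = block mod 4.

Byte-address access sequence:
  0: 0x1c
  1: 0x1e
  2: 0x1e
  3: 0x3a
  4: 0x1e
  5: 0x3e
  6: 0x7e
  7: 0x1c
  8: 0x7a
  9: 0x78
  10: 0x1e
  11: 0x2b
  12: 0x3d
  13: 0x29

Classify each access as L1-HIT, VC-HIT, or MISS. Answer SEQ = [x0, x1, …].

SEQ = [MISS, L1-HIT, L1-HIT, MISS, L1-HIT, MISS, MISS, VC-HIT, MISS, L1-HIT, L1-HIT, MISS, VC-HIT, L1-HIT]

#0 0x1c→b7/s3 MISS; vc=[]
#1 0x1e→b7/s3 L1-HIT; vc=[]
#2 0x1e→b7/s3 L1-HIT; vc=[]
#3 0x3a→b14/s2 MISS; vc=[]
#4 0x1e→b7/s3 L1-HIT; vc=[]
#5 0x3e→b15/s3 MISS; vc=[7]
#6 0x7e→b31/s3 MISS; vc=[7,15]
#7 0x1c→b7/s3 VC-HIT; vc=[31,15]
#8 0x7a→b30/s2 MISS; vc=[31,15,14]
#9 0x78→b30/s2 L1-HIT; vc=[31,15,14]
#10 0x1e→b7/s3 L1-HIT; vc=[31,15,14]
#11 0x2b→b10/s2 MISS; vc=[15,14,30]
#12 0x3d→b15/s3 VC-HIT; vc=[7,14,30]
#13 0x29→b10/s2 L1-HIT; vc=[7,14,30]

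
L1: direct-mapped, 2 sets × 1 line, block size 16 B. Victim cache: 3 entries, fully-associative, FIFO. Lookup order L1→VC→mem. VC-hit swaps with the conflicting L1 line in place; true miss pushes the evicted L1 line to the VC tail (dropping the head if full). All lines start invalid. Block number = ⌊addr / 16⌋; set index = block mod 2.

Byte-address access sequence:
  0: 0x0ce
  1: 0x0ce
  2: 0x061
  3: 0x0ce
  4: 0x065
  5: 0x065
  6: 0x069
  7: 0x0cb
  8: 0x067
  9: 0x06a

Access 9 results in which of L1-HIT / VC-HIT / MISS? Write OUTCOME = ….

#0 0xce→b12/s0 MISS; vc=[]
#1 0xce→b12/s0 L1-HIT; vc=[]
#2 0x61→b6/s0 MISS; vc=[12]
#3 0xce→b12/s0 VC-HIT; vc=[6]
#4 0x65→b6/s0 VC-HIT; vc=[12]
#5 0x65→b6/s0 L1-HIT; vc=[12]
#6 0x69→b6/s0 L1-HIT; vc=[12]
#7 0xcb→b12/s0 VC-HIT; vc=[6]
#8 0x67→b6/s0 VC-HIT; vc=[12]
#9 0x6a→b6/s0 L1-HIT; vc=[12]

OUTCOME = L1-HIT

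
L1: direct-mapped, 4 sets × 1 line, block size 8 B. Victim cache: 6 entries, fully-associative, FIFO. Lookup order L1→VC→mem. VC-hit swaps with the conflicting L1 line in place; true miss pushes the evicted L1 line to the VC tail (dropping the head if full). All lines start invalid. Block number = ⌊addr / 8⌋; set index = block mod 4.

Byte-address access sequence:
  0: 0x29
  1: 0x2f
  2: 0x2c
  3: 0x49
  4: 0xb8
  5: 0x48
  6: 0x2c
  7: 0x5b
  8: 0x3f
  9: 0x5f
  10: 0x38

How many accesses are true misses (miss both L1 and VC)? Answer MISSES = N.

#0 0x29→b5/s1 MISS; vc=[]
#1 0x2f→b5/s1 L1-HIT; vc=[]
#2 0x2c→b5/s1 L1-HIT; vc=[]
#3 0x49→b9/s1 MISS; vc=[5]
#4 0xb8→b23/s3 MISS; vc=[5]
#5 0x48→b9/s1 L1-HIT; vc=[5]
#6 0x2c→b5/s1 VC-HIT; vc=[9]
#7 0x5b→b11/s3 MISS; vc=[9,23]
#8 0x3f→b7/s3 MISS; vc=[9,23,11]
#9 0x5f→b11/s3 VC-HIT; vc=[9,23,7]
#10 0x38→b7/s3 VC-HIT; vc=[9,23,11]

MISSES = 5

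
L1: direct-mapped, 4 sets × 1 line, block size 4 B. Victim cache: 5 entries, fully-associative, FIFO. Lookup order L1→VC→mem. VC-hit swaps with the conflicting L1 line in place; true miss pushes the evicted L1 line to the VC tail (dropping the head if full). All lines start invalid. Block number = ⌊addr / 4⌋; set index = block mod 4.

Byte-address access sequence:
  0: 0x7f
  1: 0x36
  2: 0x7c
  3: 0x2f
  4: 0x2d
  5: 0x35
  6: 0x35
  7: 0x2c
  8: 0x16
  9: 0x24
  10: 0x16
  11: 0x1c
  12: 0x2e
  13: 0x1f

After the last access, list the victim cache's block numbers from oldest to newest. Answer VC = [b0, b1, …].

VC = [31, 13, 9, 11]

#0 0x7f→b31/s3 MISS; vc=[]
#1 0x36→b13/s1 MISS; vc=[]
#2 0x7c→b31/s3 L1-HIT; vc=[]
#3 0x2f→b11/s3 MISS; vc=[31]
#4 0x2d→b11/s3 L1-HIT; vc=[31]
#5 0x35→b13/s1 L1-HIT; vc=[31]
#6 0x35→b13/s1 L1-HIT; vc=[31]
#7 0x2c→b11/s3 L1-HIT; vc=[31]
#8 0x16→b5/s1 MISS; vc=[31,13]
#9 0x24→b9/s1 MISS; vc=[31,13,5]
#10 0x16→b5/s1 VC-HIT; vc=[31,13,9]
#11 0x1c→b7/s3 MISS; vc=[31,13,9,11]
#12 0x2e→b11/s3 VC-HIT; vc=[31,13,9,7]
#13 0x1f→b7/s3 VC-HIT; vc=[31,13,9,11]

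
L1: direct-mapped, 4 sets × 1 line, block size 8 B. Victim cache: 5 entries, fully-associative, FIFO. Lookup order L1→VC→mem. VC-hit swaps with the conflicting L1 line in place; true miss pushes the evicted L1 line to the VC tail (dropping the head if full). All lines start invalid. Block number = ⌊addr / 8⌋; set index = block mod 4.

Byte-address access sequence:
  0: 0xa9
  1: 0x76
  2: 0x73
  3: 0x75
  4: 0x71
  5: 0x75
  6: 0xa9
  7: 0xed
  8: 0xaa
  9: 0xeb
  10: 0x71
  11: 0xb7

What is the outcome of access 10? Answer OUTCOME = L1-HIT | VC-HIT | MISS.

0: 0xa9 (blk 21, set 1) → MISS  vc=[]
1: 0x76 (blk 14, set 2) → MISS  vc=[]
2: 0x73 (blk 14, set 2) → L1-HIT  vc=[]
3: 0x75 (blk 14, set 2) → L1-HIT  vc=[]
4: 0x71 (blk 14, set 2) → L1-HIT  vc=[]
5: 0x75 (blk 14, set 2) → L1-HIT  vc=[]
6: 0xa9 (blk 21, set 1) → L1-HIT  vc=[]
7: 0xed (blk 29, set 1) → MISS  vc=[21]
8: 0xaa (blk 21, set 1) → VC-HIT  vc=[29]
9: 0xeb (blk 29, set 1) → VC-HIT  vc=[21]
10: 0x71 (blk 14, set 2) → L1-HIT  vc=[21]
11: 0xb7 (blk 22, set 2) → MISS  vc=[21, 14]

OUTCOME = L1-HIT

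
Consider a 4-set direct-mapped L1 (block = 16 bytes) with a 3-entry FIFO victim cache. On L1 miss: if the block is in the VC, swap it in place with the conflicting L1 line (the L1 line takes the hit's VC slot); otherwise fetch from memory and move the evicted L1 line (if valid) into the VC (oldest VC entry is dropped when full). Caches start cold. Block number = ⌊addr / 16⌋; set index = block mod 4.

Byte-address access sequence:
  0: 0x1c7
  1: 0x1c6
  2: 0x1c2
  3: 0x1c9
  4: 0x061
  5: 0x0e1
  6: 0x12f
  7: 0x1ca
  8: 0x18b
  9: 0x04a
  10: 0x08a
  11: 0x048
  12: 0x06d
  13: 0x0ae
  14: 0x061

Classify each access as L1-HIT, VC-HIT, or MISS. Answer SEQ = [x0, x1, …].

  [0] addr=0x1c7 blk=28 s=0: MISS | VC []
  [1] addr=0x1c6 blk=28 s=0: L1-HIT | VC []
  [2] addr=0x1c2 blk=28 s=0: L1-HIT | VC []
  [3] addr=0x1c9 blk=28 s=0: L1-HIT | VC []
  [4] addr=0x61 blk=6 s=2: MISS | VC []
  [5] addr=0xe1 blk=14 s=2: MISS | VC [6]
  [6] addr=0x12f blk=18 s=2: MISS | VC [6, 14]
  [7] addr=0x1ca blk=28 s=0: L1-HIT | VC [6, 14]
  [8] addr=0x18b blk=24 s=0: MISS | VC [6, 14, 28]
  [9] addr=0x4a blk=4 s=0: MISS | VC [14, 28, 24]
  [10] addr=0x8a blk=8 s=0: MISS | VC [28, 24, 4]
  [11] addr=0x48 blk=4 s=0: VC-HIT | VC [28, 24, 8]
  [12] addr=0x6d blk=6 s=2: MISS | VC [24, 8, 18]
  [13] addr=0xae blk=10 s=2: MISS | VC [8, 18, 6]
  [14] addr=0x61 blk=6 s=2: VC-HIT | VC [8, 18, 10]

SEQ = [MISS, L1-HIT, L1-HIT, L1-HIT, MISS, MISS, MISS, L1-HIT, MISS, MISS, MISS, VC-HIT, MISS, MISS, VC-HIT]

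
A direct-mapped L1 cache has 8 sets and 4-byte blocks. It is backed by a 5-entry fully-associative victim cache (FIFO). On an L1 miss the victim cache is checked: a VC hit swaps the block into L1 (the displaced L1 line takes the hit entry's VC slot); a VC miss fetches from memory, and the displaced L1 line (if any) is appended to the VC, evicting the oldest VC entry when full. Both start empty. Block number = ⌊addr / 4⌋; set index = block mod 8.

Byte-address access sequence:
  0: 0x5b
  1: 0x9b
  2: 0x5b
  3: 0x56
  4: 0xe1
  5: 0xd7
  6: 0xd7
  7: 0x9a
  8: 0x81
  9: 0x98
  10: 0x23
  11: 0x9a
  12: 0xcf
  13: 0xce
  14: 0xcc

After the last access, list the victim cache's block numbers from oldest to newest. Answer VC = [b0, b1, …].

#0 0x5b→b22/s6 MISS; vc=[]
#1 0x9b→b38/s6 MISS; vc=[22]
#2 0x5b→b22/s6 VC-HIT; vc=[38]
#3 0x56→b21/s5 MISS; vc=[38]
#4 0xe1→b56/s0 MISS; vc=[38]
#5 0xd7→b53/s5 MISS; vc=[38,21]
#6 0xd7→b53/s5 L1-HIT; vc=[38,21]
#7 0x9a→b38/s6 VC-HIT; vc=[22,21]
#8 0x81→b32/s0 MISS; vc=[22,21,56]
#9 0x98→b38/s6 L1-HIT; vc=[22,21,56]
#10 0x23→b8/s0 MISS; vc=[22,21,56,32]
#11 0x9a→b38/s6 L1-HIT; vc=[22,21,56,32]
#12 0xcf→b51/s3 MISS; vc=[22,21,56,32]
#13 0xce→b51/s3 L1-HIT; vc=[22,21,56,32]
#14 0xcc→b51/s3 L1-HIT; vc=[22,21,56,32]

VC = [22, 21, 56, 32]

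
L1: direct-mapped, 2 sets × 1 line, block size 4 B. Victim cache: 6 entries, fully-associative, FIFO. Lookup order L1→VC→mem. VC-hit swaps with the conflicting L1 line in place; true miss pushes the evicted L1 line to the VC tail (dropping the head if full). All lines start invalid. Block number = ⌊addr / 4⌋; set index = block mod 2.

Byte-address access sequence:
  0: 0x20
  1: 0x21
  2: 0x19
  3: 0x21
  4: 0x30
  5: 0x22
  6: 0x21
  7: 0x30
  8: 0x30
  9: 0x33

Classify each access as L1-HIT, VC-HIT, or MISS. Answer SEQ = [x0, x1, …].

#0 0x20→b8/s0 MISS; vc=[]
#1 0x21→b8/s0 L1-HIT; vc=[]
#2 0x19→b6/s0 MISS; vc=[8]
#3 0x21→b8/s0 VC-HIT; vc=[6]
#4 0x30→b12/s0 MISS; vc=[6,8]
#5 0x22→b8/s0 VC-HIT; vc=[6,12]
#6 0x21→b8/s0 L1-HIT; vc=[6,12]
#7 0x30→b12/s0 VC-HIT; vc=[6,8]
#8 0x30→b12/s0 L1-HIT; vc=[6,8]
#9 0x33→b12/s0 L1-HIT; vc=[6,8]

SEQ = [MISS, L1-HIT, MISS, VC-HIT, MISS, VC-HIT, L1-HIT, VC-HIT, L1-HIT, L1-HIT]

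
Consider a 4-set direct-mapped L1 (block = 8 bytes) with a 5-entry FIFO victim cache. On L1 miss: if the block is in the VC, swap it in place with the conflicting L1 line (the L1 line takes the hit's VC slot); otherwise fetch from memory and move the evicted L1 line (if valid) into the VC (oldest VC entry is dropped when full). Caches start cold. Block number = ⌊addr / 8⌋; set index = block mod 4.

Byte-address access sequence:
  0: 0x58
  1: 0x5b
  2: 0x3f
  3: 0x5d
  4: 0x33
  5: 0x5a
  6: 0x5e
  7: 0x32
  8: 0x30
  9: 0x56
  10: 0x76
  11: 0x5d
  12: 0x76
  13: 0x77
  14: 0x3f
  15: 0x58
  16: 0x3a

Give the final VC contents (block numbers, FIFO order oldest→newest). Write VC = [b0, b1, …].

0: 0x58 (blk 11, set 3) → MISS  vc=[]
1: 0x5b (blk 11, set 3) → L1-HIT  vc=[]
2: 0x3f (blk 7, set 3) → MISS  vc=[11]
3: 0x5d (blk 11, set 3) → VC-HIT  vc=[7]
4: 0x33 (blk 6, set 2) → MISS  vc=[7]
5: 0x5a (blk 11, set 3) → L1-HIT  vc=[7]
6: 0x5e (blk 11, set 3) → L1-HIT  vc=[7]
7: 0x32 (blk 6, set 2) → L1-HIT  vc=[7]
8: 0x30 (blk 6, set 2) → L1-HIT  vc=[7]
9: 0x56 (blk 10, set 2) → MISS  vc=[7, 6]
10: 0x76 (blk 14, set 2) → MISS  vc=[7, 6, 10]
11: 0x5d (blk 11, set 3) → L1-HIT  vc=[7, 6, 10]
12: 0x76 (blk 14, set 2) → L1-HIT  vc=[7, 6, 10]
13: 0x77 (blk 14, set 2) → L1-HIT  vc=[7, 6, 10]
14: 0x3f (blk 7, set 3) → VC-HIT  vc=[11, 6, 10]
15: 0x58 (blk 11, set 3) → VC-HIT  vc=[7, 6, 10]
16: 0x3a (blk 7, set 3) → VC-HIT  vc=[11, 6, 10]

VC = [11, 6, 10]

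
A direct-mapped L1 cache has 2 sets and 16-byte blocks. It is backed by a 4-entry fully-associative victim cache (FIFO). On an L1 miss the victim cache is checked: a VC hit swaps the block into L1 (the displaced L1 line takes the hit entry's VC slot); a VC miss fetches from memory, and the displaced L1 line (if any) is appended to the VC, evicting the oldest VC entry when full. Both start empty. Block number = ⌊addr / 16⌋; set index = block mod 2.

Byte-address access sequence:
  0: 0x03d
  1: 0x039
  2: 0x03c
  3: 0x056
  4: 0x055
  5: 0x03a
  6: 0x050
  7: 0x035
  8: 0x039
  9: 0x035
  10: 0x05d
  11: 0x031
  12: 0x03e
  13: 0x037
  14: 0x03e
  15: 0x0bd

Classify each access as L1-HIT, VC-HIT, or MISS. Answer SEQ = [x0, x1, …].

SEQ = [MISS, L1-HIT, L1-HIT, MISS, L1-HIT, VC-HIT, VC-HIT, VC-HIT, L1-HIT, L1-HIT, VC-HIT, VC-HIT, L1-HIT, L1-HIT, L1-HIT, MISS]

#0 0x3d→b3/s1 MISS; vc=[]
#1 0x39→b3/s1 L1-HIT; vc=[]
#2 0x3c→b3/s1 L1-HIT; vc=[]
#3 0x56→b5/s1 MISS; vc=[3]
#4 0x55→b5/s1 L1-HIT; vc=[3]
#5 0x3a→b3/s1 VC-HIT; vc=[5]
#6 0x50→b5/s1 VC-HIT; vc=[3]
#7 0x35→b3/s1 VC-HIT; vc=[5]
#8 0x39→b3/s1 L1-HIT; vc=[5]
#9 0x35→b3/s1 L1-HIT; vc=[5]
#10 0x5d→b5/s1 VC-HIT; vc=[3]
#11 0x31→b3/s1 VC-HIT; vc=[5]
#12 0x3e→b3/s1 L1-HIT; vc=[5]
#13 0x37→b3/s1 L1-HIT; vc=[5]
#14 0x3e→b3/s1 L1-HIT; vc=[5]
#15 0xbd→b11/s1 MISS; vc=[5,3]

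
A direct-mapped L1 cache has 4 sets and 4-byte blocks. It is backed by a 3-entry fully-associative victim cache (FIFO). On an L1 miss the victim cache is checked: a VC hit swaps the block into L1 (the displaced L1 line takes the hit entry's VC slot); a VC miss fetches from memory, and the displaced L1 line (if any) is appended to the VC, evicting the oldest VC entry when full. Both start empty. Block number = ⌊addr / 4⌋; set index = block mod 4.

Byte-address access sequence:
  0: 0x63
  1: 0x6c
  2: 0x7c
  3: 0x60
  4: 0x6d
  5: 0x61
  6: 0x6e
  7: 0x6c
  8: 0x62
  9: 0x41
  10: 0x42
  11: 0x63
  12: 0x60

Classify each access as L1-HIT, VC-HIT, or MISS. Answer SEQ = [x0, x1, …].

SEQ = [MISS, MISS, MISS, L1-HIT, VC-HIT, L1-HIT, L1-HIT, L1-HIT, L1-HIT, MISS, L1-HIT, VC-HIT, L1-HIT]

#0 0x63→b24/s0 MISS; vc=[]
#1 0x6c→b27/s3 MISS; vc=[]
#2 0x7c→b31/s3 MISS; vc=[27]
#3 0x60→b24/s0 L1-HIT; vc=[27]
#4 0x6d→b27/s3 VC-HIT; vc=[31]
#5 0x61→b24/s0 L1-HIT; vc=[31]
#6 0x6e→b27/s3 L1-HIT; vc=[31]
#7 0x6c→b27/s3 L1-HIT; vc=[31]
#8 0x62→b24/s0 L1-HIT; vc=[31]
#9 0x41→b16/s0 MISS; vc=[31,24]
#10 0x42→b16/s0 L1-HIT; vc=[31,24]
#11 0x63→b24/s0 VC-HIT; vc=[31,16]
#12 0x60→b24/s0 L1-HIT; vc=[31,16]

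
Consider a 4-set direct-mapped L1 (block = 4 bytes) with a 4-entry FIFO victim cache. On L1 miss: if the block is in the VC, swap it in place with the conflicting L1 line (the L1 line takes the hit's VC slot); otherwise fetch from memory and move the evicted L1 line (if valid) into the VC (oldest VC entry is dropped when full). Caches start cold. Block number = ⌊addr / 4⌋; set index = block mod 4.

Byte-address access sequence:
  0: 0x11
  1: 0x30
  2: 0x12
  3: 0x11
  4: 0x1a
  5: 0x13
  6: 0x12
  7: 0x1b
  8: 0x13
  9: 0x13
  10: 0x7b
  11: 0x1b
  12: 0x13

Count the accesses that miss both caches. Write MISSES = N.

  [0] addr=0x11 blk=4 s=0: MISS | VC []
  [1] addr=0x30 blk=12 s=0: MISS | VC [4]
  [2] addr=0x12 blk=4 s=0: VC-HIT | VC [12]
  [3] addr=0x11 blk=4 s=0: L1-HIT | VC [12]
  [4] addr=0x1a blk=6 s=2: MISS | VC [12]
  [5] addr=0x13 blk=4 s=0: L1-HIT | VC [12]
  [6] addr=0x12 blk=4 s=0: L1-HIT | VC [12]
  [7] addr=0x1b blk=6 s=2: L1-HIT | VC [12]
  [8] addr=0x13 blk=4 s=0: L1-HIT | VC [12]
  [9] addr=0x13 blk=4 s=0: L1-HIT | VC [12]
  [10] addr=0x7b blk=30 s=2: MISS | VC [12, 6]
  [11] addr=0x1b blk=6 s=2: VC-HIT | VC [12, 30]
  [12] addr=0x13 blk=4 s=0: L1-HIT | VC [12, 30]

MISSES = 4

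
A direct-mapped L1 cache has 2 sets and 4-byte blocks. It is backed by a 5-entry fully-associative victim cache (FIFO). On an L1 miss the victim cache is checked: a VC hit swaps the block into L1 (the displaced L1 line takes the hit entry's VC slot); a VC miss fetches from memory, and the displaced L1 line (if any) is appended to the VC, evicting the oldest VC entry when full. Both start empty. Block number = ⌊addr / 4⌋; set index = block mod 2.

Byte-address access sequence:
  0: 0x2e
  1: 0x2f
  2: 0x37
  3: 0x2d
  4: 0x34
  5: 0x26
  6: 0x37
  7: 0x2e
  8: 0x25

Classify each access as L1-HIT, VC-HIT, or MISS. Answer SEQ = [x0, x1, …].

SEQ = [MISS, L1-HIT, MISS, VC-HIT, VC-HIT, MISS, VC-HIT, VC-HIT, VC-HIT]

0: 0x2e (blk 11, set 1) → MISS  vc=[]
1: 0x2f (blk 11, set 1) → L1-HIT  vc=[]
2: 0x37 (blk 13, set 1) → MISS  vc=[11]
3: 0x2d (blk 11, set 1) → VC-HIT  vc=[13]
4: 0x34 (blk 13, set 1) → VC-HIT  vc=[11]
5: 0x26 (blk 9, set 1) → MISS  vc=[11, 13]
6: 0x37 (blk 13, set 1) → VC-HIT  vc=[11, 9]
7: 0x2e (blk 11, set 1) → VC-HIT  vc=[13, 9]
8: 0x25 (blk 9, set 1) → VC-HIT  vc=[13, 11]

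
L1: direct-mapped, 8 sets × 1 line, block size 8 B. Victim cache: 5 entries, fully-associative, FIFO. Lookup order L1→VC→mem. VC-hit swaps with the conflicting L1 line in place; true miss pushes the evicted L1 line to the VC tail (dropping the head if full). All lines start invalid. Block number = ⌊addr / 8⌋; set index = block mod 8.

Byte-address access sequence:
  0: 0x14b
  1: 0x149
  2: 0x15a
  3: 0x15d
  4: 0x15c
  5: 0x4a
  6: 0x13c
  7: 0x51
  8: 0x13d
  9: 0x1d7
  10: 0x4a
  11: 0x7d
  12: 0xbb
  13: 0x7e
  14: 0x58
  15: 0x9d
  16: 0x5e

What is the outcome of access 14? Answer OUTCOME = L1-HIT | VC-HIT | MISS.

  [0] addr=0x14b blk=41 s=1: MISS | VC []
  [1] addr=0x149 blk=41 s=1: L1-HIT | VC []
  [2] addr=0x15a blk=43 s=3: MISS | VC []
  [3] addr=0x15d blk=43 s=3: L1-HIT | VC []
  [4] addr=0x15c blk=43 s=3: L1-HIT | VC []
  [5] addr=0x4a blk=9 s=1: MISS | VC [41]
  [6] addr=0x13c blk=39 s=7: MISS | VC [41]
  [7] addr=0x51 blk=10 s=2: MISS | VC [41]
  [8] addr=0x13d blk=39 s=7: L1-HIT | VC [41]
  [9] addr=0x1d7 blk=58 s=2: MISS | VC [41, 10]
  [10] addr=0x4a blk=9 s=1: L1-HIT | VC [41, 10]
  [11] addr=0x7d blk=15 s=7: MISS | VC [41, 10, 39]
  [12] addr=0xbb blk=23 s=7: MISS | VC [41, 10, 39, 15]
  [13] addr=0x7e blk=15 s=7: VC-HIT | VC [41, 10, 39, 23]
  [14] addr=0x58 blk=11 s=3: MISS | VC [41, 10, 39, 23, 43]
  [15] addr=0x9d blk=19 s=3: MISS | VC [10, 39, 23, 43, 11]
  [16] addr=0x5e blk=11 s=3: VC-HIT | VC [10, 39, 23, 43, 19]

OUTCOME = MISS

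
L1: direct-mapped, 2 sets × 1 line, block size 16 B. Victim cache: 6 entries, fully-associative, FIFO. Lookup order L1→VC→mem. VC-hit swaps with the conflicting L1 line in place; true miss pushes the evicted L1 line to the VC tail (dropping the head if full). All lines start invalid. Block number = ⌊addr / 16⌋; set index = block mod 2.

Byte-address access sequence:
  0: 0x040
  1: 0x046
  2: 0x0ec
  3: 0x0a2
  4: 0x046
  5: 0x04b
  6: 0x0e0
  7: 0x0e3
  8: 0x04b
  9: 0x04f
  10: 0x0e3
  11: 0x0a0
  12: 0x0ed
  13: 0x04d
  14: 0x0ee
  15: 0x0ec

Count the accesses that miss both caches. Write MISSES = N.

MISSES = 3

  [0] addr=0x40 blk=4 s=0: MISS | VC []
  [1] addr=0x46 blk=4 s=0: L1-HIT | VC []
  [2] addr=0xec blk=14 s=0: MISS | VC [4]
  [3] addr=0xa2 blk=10 s=0: MISS | VC [4, 14]
  [4] addr=0x46 blk=4 s=0: VC-HIT | VC [10, 14]
  [5] addr=0x4b blk=4 s=0: L1-HIT | VC [10, 14]
  [6] addr=0xe0 blk=14 s=0: VC-HIT | VC [10, 4]
  [7] addr=0xe3 blk=14 s=0: L1-HIT | VC [10, 4]
  [8] addr=0x4b blk=4 s=0: VC-HIT | VC [10, 14]
  [9] addr=0x4f blk=4 s=0: L1-HIT | VC [10, 14]
  [10] addr=0xe3 blk=14 s=0: VC-HIT | VC [10, 4]
  [11] addr=0xa0 blk=10 s=0: VC-HIT | VC [14, 4]
  [12] addr=0xed blk=14 s=0: VC-HIT | VC [10, 4]
  [13] addr=0x4d blk=4 s=0: VC-HIT | VC [10, 14]
  [14] addr=0xee blk=14 s=0: VC-HIT | VC [10, 4]
  [15] addr=0xec blk=14 s=0: L1-HIT | VC [10, 4]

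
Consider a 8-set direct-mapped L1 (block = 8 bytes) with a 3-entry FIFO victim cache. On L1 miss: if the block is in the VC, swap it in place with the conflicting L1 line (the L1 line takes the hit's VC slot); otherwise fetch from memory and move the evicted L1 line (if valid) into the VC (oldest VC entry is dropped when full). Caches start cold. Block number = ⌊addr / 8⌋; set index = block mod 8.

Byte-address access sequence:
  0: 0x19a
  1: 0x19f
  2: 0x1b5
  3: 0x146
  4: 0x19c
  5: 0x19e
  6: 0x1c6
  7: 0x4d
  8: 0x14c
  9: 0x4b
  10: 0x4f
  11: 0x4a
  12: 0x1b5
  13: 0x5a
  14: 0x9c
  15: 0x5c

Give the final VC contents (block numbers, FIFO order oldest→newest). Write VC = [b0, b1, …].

VC = [41, 51, 19]

0: 0x19a (blk 51, set 3) → MISS  vc=[]
1: 0x19f (blk 51, set 3) → L1-HIT  vc=[]
2: 0x1b5 (blk 54, set 6) → MISS  vc=[]
3: 0x146 (blk 40, set 0) → MISS  vc=[]
4: 0x19c (blk 51, set 3) → L1-HIT  vc=[]
5: 0x19e (blk 51, set 3) → L1-HIT  vc=[]
6: 0x1c6 (blk 56, set 0) → MISS  vc=[40]
7: 0x4d (blk 9, set 1) → MISS  vc=[40]
8: 0x14c (blk 41, set 1) → MISS  vc=[40, 9]
9: 0x4b (blk 9, set 1) → VC-HIT  vc=[40, 41]
10: 0x4f (blk 9, set 1) → L1-HIT  vc=[40, 41]
11: 0x4a (blk 9, set 1) → L1-HIT  vc=[40, 41]
12: 0x1b5 (blk 54, set 6) → L1-HIT  vc=[40, 41]
13: 0x5a (blk 11, set 3) → MISS  vc=[40, 41, 51]
14: 0x9c (blk 19, set 3) → MISS  vc=[41, 51, 11]
15: 0x5c (blk 11, set 3) → VC-HIT  vc=[41, 51, 19]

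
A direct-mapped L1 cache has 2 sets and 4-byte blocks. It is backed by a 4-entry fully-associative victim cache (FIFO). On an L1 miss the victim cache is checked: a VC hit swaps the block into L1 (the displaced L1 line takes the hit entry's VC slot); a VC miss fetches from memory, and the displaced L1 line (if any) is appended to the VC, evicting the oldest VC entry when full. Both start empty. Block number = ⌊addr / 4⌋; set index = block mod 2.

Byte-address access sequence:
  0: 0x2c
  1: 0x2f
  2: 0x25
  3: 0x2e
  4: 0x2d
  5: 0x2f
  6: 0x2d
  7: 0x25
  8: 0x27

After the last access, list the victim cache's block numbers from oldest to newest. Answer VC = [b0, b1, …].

#0 0x2c→b11/s1 MISS; vc=[]
#1 0x2f→b11/s1 L1-HIT; vc=[]
#2 0x25→b9/s1 MISS; vc=[11]
#3 0x2e→b11/s1 VC-HIT; vc=[9]
#4 0x2d→b11/s1 L1-HIT; vc=[9]
#5 0x2f→b11/s1 L1-HIT; vc=[9]
#6 0x2d→b11/s1 L1-HIT; vc=[9]
#7 0x25→b9/s1 VC-HIT; vc=[11]
#8 0x27→b9/s1 L1-HIT; vc=[11]

VC = [11]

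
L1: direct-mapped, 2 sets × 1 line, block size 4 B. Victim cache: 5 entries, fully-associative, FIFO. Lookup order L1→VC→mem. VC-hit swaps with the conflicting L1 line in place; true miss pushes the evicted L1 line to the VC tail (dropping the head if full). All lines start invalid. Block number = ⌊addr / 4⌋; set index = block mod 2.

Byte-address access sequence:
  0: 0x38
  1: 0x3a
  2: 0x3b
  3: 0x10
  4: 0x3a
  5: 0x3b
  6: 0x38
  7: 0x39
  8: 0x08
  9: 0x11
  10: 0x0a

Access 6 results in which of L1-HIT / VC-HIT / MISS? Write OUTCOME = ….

0: 0x38 (blk 14, set 0) → MISS  vc=[]
1: 0x3a (blk 14, set 0) → L1-HIT  vc=[]
2: 0x3b (blk 14, set 0) → L1-HIT  vc=[]
3: 0x10 (blk 4, set 0) → MISS  vc=[14]
4: 0x3a (blk 14, set 0) → VC-HIT  vc=[4]
5: 0x3b (blk 14, set 0) → L1-HIT  vc=[4]
6: 0x38 (blk 14, set 0) → L1-HIT  vc=[4]
7: 0x39 (blk 14, set 0) → L1-HIT  vc=[4]
8: 0x8 (blk 2, set 0) → MISS  vc=[4, 14]
9: 0x11 (blk 4, set 0) → VC-HIT  vc=[2, 14]
10: 0xa (blk 2, set 0) → VC-HIT  vc=[4, 14]

OUTCOME = L1-HIT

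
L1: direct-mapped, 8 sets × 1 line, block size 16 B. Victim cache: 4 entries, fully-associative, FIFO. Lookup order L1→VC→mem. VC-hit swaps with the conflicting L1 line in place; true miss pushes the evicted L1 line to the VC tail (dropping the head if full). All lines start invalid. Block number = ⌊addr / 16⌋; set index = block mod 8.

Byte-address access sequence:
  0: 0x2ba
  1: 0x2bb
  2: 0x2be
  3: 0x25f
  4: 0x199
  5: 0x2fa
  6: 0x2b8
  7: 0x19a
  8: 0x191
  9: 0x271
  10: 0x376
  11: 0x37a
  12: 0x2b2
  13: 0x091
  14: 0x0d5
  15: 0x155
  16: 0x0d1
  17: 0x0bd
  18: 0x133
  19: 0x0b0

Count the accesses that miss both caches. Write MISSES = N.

MISSES = 11

0: 0x2ba (blk 43, set 3) → MISS  vc=[]
1: 0x2bb (blk 43, set 3) → L1-HIT  vc=[]
2: 0x2be (blk 43, set 3) → L1-HIT  vc=[]
3: 0x25f (blk 37, set 5) → MISS  vc=[]
4: 0x199 (blk 25, set 1) → MISS  vc=[]
5: 0x2fa (blk 47, set 7) → MISS  vc=[]
6: 0x2b8 (blk 43, set 3) → L1-HIT  vc=[]
7: 0x19a (blk 25, set 1) → L1-HIT  vc=[]
8: 0x191 (blk 25, set 1) → L1-HIT  vc=[]
9: 0x271 (blk 39, set 7) → MISS  vc=[47]
10: 0x376 (blk 55, set 7) → MISS  vc=[47, 39]
11: 0x37a (blk 55, set 7) → L1-HIT  vc=[47, 39]
12: 0x2b2 (blk 43, set 3) → L1-HIT  vc=[47, 39]
13: 0x91 (blk 9, set 1) → MISS  vc=[47, 39, 25]
14: 0xd5 (blk 13, set 5) → MISS  vc=[47, 39, 25, 37]
15: 0x155 (blk 21, set 5) → MISS  vc=[39, 25, 37, 13]
16: 0xd1 (blk 13, set 5) → VC-HIT  vc=[39, 25, 37, 21]
17: 0xbd (blk 11, set 3) → MISS  vc=[25, 37, 21, 43]
18: 0x133 (blk 19, set 3) → MISS  vc=[37, 21, 43, 11]
19: 0xb0 (blk 11, set 3) → VC-HIT  vc=[37, 21, 43, 19]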